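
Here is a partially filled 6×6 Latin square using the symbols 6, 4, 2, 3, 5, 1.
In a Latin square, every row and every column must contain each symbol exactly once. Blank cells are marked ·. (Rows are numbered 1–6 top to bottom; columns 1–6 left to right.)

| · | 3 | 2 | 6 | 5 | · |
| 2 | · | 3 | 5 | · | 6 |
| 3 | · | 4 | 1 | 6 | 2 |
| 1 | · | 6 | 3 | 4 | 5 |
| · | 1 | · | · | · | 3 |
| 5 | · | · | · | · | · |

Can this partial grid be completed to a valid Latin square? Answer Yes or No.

Yes

No row or column among the givens repeats a symbol, and propagating forced cells runs into no contradiction.
One valid completion exists (for instance, 4 3 2 6 5 1 / 2 4 3 5 1 6 / 3 5 4 1 6 2 / 1 2 6 3 4 5 / 6 1 5 4 2 3 / 5 6 1 2 3 4).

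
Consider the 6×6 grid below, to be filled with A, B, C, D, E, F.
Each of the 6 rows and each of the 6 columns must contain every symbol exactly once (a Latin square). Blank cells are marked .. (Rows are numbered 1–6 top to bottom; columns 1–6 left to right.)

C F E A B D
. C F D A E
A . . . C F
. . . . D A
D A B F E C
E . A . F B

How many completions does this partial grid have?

Row 2, column 1: eliminating its row and column leaves {B}.
Row 3, column 2: eliminating its row and column leaves {B, D, E}.
Row 3, column 3: eliminating its row and column leaves {D}.
Row 3, column 4: eliminating its row and column leaves {B, E}.
Row 4, column 1: eliminating its row and column leaves {B, F}.
Row 4, column 2: eliminating its row and column leaves {B, E}.
Row 4, column 3: eliminating its row and column leaves {C}.
Row 4, column 4: eliminating its row and column leaves {B, C, E}.
Row 6, column 2: eliminating its row and column leaves {D}.
Row 6, column 4: eliminating its row and column leaves {C}.
Enumerating the assignments across these blanks that avoid any row or column repeat gives 2 completions.

2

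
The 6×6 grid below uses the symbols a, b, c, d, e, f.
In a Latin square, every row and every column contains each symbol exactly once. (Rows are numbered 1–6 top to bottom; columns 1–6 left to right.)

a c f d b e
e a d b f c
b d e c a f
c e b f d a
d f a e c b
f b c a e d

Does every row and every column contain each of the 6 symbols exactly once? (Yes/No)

Each row is a permutation of the 6 symbols, and so is each column.

Yes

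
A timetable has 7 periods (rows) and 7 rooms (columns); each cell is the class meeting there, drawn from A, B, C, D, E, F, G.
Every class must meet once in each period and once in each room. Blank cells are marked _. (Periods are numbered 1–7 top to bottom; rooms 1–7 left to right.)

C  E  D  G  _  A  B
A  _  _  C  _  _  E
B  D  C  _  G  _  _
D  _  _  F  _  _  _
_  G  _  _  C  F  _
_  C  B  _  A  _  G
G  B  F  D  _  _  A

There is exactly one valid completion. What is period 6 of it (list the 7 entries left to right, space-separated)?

F C B E A D G

Period 6, room 4: period 6 has {A, B, C, G} and room 4 has {C, D, F, G}, leaving only E.
Period 6, room 1: period 6 has {A, B, C, E, G} and room 1 has {A, B, C, D, G}, leaving only F.
Period 6, room 6: period 6 has {A, B, C, E, F, G} and room 6 has {A, F}, leaving only D.
So period 6 reads: F C B E A D G.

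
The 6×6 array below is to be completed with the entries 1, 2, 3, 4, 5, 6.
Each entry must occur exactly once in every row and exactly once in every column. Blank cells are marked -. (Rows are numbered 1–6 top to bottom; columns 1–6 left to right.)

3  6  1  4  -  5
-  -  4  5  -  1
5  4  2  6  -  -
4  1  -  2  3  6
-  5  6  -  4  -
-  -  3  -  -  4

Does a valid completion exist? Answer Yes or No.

Yes

No row or column among the givens repeats a symbol, and propagating forced cells runs into no contradiction.
One valid completion exists (for instance, 3 6 1 4 2 5 / 2 3 4 5 6 1 / 5 4 2 6 1 3 / 4 1 5 2 3 6 / 1 5 6 3 4 2 / 6 2 3 1 5 4).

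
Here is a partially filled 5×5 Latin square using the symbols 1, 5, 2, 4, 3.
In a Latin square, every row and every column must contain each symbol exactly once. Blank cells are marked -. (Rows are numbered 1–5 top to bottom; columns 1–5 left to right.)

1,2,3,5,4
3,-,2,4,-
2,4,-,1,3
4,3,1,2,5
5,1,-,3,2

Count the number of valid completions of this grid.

Row 2, column 2: eliminating its row and column leaves {5}.
Row 2, column 5: eliminating its row and column leaves {1}.
Row 3, column 3: eliminating its row and column leaves {5}.
Row 5, column 3: eliminating its row and column leaves {4}.
Only one assignment across all blanks avoids any row or column repeat, giving 1 completion.

1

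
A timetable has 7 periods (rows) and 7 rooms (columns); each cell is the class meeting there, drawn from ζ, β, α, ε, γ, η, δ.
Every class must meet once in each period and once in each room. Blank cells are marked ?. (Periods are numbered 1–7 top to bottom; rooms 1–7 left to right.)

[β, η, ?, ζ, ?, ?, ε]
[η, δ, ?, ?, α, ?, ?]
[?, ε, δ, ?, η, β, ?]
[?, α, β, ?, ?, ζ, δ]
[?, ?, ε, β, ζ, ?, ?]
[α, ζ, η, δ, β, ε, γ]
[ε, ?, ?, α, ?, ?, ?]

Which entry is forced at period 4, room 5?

Period 2, room 6: period 2 has {α, η, δ} and room 6 has {ζ, β, ε}, leaving only γ.
Period 2, room 3: period 2 has {α, γ, η, δ} and room 3 has {β, ε, η, δ}, leaving only ζ.
Period 2, room 4: period 2 has {ζ, α, γ, η, δ} and room 4 has {ζ, β, α, δ}, leaving only ε.
Period 2, room 7: period 2 has {ζ, α, ε, γ, η, δ} and room 7 has {ε, γ, δ}, leaving only β.
Period 3, room 4: period 3 has {β, ε, η, δ} and room 4 has {ζ, β, α, ε, δ}, leaving only γ.
Period 3, room 1: period 3 has {β, ε, γ, η, δ} and room 1 has {β, α, ε, η}, leaving only ζ.
Period 3, room 7: period 3 has {ζ, β, ε, γ, η, δ} and room 7 has {β, ε, γ, δ}, leaving only α.
Period 4, room 1: period 4 has {ζ, β, α, δ} and room 1 has {ζ, β, α, ε, η}, leaving only γ.
Period 4 already has {ζ, β, α, γ, δ} and room 5 already has {ζ, β, α, η}, so period 4, room 5 must be ε.

ε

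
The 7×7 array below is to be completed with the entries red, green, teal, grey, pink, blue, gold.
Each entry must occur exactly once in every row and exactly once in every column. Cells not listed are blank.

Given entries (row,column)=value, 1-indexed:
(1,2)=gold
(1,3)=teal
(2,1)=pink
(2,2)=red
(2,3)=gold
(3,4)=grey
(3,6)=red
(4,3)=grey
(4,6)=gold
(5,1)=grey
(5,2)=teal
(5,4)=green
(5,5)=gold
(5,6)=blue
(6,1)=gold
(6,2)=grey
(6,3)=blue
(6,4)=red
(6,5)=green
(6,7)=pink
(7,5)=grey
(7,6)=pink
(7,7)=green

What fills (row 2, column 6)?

Row 5, column 7: row 5 has {green, teal, grey, blue, gold} and column 7 has {green, pink}, leaving only red.
Row 5, column 3: row 5 has {red, green, teal, grey, blue, gold} and column 3 has {teal, grey, blue, gold}, leaving only pink.
Row 3, column 3: row 3 has {red, grey} and column 3 has {teal, grey, pink, blue, gold}, leaving only green.
Row 6, column 6: row 6 has {red, green, grey, pink, blue, gold} and column 6 has {red, pink, blue, gold}, leaving only teal.
Row 7, column 2: row 7 has {green, grey, pink} and column 2 has {red, teal, grey, gold}, leaving only blue.
Row 3, column 2: row 3 has {red, green, grey} and column 2 has {red, teal, grey, blue, gold}, leaving only pink.
Row 4, column 2: row 4 has {grey, gold} and column 2 has {red, teal, grey, pink, blue, gold}, leaving only green.
Row 7, column 3: row 7 has {green, grey, pink, blue} and column 3 has {green, teal, grey, pink, blue, gold}, leaving only red.
Row 7, column 1: row 7 has {red, green, grey, pink, blue} and column 1 has {grey, pink, gold}, leaving only teal.
Row 3, column 1: row 3 has {red, green, grey, pink} and column 1 has {teal, grey, pink, gold}, leaving only blue.
Row 3, column 5: row 3 has {red, green, grey, pink, blue} and column 5 has {green, grey, gold}, leaving only teal.
Row 2, column 5: row 2 has {red, pink, gold} and column 5 has {green, teal, grey, gold}, leaving only blue.
Row 2, column 4: row 2 has {red, pink, blue, gold} and column 4 has {red, green, grey}, leaving only teal.
Row 2, column 7: row 2 has {red, teal, pink, blue, gold} and column 7 has {red, green, pink}, leaving only grey.
Row 2 already has {red, teal, grey, pink, blue, gold} and column 6 already has {red, teal, pink, blue, gold}, so row 2, column 6 must be green.

green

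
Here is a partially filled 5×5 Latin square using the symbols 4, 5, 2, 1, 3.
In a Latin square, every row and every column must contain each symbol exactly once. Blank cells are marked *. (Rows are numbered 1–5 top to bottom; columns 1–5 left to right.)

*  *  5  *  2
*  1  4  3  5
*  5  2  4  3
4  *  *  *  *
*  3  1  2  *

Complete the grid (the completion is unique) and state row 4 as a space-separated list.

Row 4, column 2: row 4 has {4} and column 2 has {5, 1, 3}, leaving only 2.
Row 4, column 3: row 4 has {4, 2} and column 3 has {4, 5, 2, 1}, leaving only 3.
Row 4, column 5: row 4 has {4, 2, 3} and column 5 has {5, 2, 3}, leaving only 1.
Row 4, column 4: row 4 has {4, 2, 1, 3} and column 4 has {4, 2, 3}, leaving only 5.
So row 4 reads: 4 2 3 5 1.

4 2 3 5 1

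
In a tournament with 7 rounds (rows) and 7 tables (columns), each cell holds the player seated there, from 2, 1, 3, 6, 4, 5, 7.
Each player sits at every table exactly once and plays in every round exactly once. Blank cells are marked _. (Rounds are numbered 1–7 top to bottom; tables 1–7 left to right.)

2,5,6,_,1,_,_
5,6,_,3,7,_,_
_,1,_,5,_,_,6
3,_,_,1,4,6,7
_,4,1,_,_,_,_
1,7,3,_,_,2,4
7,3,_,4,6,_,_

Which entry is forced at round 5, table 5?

Round 1, table 4: round 1 has {2, 1, 6, 5} and table 4 has {1, 3, 4, 5}, leaving only 7.
Round 1, table 7: round 1 has {2, 1, 6, 5, 7} and table 7 has {6, 4, 7}, leaving only 3.
Round 1, table 6: round 1 has {2, 1, 3, 6, 5, 7} and table 6 has {2, 6}, leaving only 4.
Round 2, table 6: round 2 has {3, 6, 5, 7} and table 6 has {2, 6, 4}, leaving only 1.
Round 2, table 7: round 2 has {1, 3, 6, 5, 7} and table 7 has {3, 6, 4, 7}, leaving only 2.
Round 2, table 3: round 2 has {2, 1, 3, 6, 5, 7} and table 3 has {1, 3, 6}, leaving only 4.
Round 3, table 1: round 3 has {1, 6, 5} and table 1 has {2, 1, 3, 5, 7}, leaving only 4.
Round 4, table 2: round 4 has {1, 3, 6, 4, 7} and table 2 has {1, 3, 6, 4, 5, 7}, leaving only 2.
Round 4, table 3: round 4 has {2, 1, 3, 6, 4, 7} and table 3 has {1, 3, 6, 4}, leaving only 5.
Round 5, table 1: round 5 has {1, 4} and table 1 has {2, 1, 3, 4, 5, 7}, leaving only 6.
Round 5, table 4: round 5 has {1, 6, 4} and table 4 has {1, 3, 4, 5, 7}, leaving only 2.
Round 5, table 7: round 5 has {2, 1, 6, 4} and table 7 has {2, 3, 6, 4, 7}, leaving only 5.
Round 5 already has {2, 1, 6, 4, 5} and table 5 already has {1, 6, 4, 7}, so round 5, table 5 must be 3.

3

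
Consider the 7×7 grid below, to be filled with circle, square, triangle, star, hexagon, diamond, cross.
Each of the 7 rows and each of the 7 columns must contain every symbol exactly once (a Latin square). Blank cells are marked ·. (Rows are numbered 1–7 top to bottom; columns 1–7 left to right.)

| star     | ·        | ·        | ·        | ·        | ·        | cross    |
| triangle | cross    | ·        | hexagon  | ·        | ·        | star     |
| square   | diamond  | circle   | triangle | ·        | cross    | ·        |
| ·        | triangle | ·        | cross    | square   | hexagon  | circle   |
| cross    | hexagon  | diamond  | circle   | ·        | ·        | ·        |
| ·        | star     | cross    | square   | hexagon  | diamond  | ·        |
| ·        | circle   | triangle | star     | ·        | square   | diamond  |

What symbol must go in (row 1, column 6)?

triangle

Row 1, column 2: row 1 has {star, cross} and column 2 has {circle, triangle, star, hexagon, diamond, cross}, leaving only square.
Row 1, column 3: row 1 has {square, star, cross} and column 3 has {circle, triangle, diamond, cross}, leaving only hexagon.
Row 1, column 4: row 1 has {square, star, hexagon, cross} and column 4 has {circle, square, triangle, star, hexagon, cross}, leaving only diamond.
Row 2, column 3: row 2 has {triangle, star, hexagon, cross} and column 3 has {circle, triangle, hexagon, diamond, cross}, leaving only square.
Row 2, column 6: row 2 has {square, triangle, star, hexagon, cross} and column 6 has {square, hexagon, diamond, cross}, leaving only circle.
Row 1 already has {square, star, hexagon, diamond, cross} and column 6 already has {circle, square, hexagon, diamond, cross}, so row 1, column 6 must be triangle.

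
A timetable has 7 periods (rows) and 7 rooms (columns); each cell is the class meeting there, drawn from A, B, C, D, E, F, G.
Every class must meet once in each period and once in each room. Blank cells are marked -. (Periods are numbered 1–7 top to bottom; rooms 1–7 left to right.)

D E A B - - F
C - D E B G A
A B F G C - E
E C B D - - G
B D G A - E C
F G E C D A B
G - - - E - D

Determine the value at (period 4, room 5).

Period 1, room 5: period 1 has {A, B, D, E, F} and room 5 has {B, C, D, E}, leaving only G.
Period 1, room 6: period 1 has {A, B, D, E, F, G} and room 6 has {A, E, G}, leaving only C.
Period 2, room 2: period 2 has {A, B, C, D, E, G} and room 2 has {B, C, D, E, G}, leaving only F.
Period 3, room 6: period 3 has {A, B, C, E, F, G} and room 6 has {A, C, E, G}, leaving only D.
Period 4, room 6: period 4 has {B, C, D, E, G} and room 6 has {A, C, D, E, G}, leaving only F.
Period 4 already has {B, C, D, E, F, G} and room 5 already has {B, C, D, E, G}, so period 4, room 5 must be A.

A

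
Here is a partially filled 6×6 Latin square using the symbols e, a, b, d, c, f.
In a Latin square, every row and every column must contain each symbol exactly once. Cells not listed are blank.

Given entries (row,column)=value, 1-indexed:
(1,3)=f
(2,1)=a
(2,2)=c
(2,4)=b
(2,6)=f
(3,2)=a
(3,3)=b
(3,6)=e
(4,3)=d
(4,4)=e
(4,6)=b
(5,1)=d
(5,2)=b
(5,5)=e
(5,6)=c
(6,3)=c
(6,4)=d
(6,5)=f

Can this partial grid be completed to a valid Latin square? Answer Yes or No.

Row 2, column 3: row 2 has {a, b, c, f} and column 3 has {b, d, c, f}, so it must be e.
Row 2, column 5: row 2 has {e, a, b, c, f} and column 5 has {e, f}, so it must be d.
Row 3, column 5: row 3 has {e, a, b} and column 5 has {e, d, f}, so it must be c.
Row 3, column 1: row 3 has {e, a, b, c} and column 1 has {a, d}, so it must be f.
Now row 3, column 4: row 3 together with column 4 already contain {e, a, b, d, c, f} — every symbol — so nothing can go there. The grid has no valid completion.

No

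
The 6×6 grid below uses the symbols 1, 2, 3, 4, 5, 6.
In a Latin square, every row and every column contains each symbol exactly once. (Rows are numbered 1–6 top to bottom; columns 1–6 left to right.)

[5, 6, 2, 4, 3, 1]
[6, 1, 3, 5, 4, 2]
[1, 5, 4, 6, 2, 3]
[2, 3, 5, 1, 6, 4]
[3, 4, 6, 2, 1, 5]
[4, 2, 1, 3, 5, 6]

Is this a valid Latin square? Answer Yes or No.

Each row is a permutation of the 6 symbols, and so is each column.

Yes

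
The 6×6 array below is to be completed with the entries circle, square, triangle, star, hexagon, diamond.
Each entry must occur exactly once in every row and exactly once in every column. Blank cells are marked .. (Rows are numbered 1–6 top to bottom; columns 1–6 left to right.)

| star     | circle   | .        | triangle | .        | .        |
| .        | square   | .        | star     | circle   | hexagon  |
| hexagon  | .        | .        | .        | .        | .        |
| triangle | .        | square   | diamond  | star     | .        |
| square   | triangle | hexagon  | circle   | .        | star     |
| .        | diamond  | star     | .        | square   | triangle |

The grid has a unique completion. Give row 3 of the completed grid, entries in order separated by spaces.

hexagon star circle square triangle diamond

Row 3, column 2: row 3 has {hexagon} and column 2 has {circle, square, triangle, diamond}, leaving only star.
Row 3, column 4: row 3 has {star, hexagon} and column 4 has {circle, triangle, star, diamond}, leaving only square.
Row 1, column 3: row 1 has {circle, triangle, star} and column 3 has {square, star, hexagon}, leaving only diamond.
Row 1, column 5: row 1 has {circle, triangle, star, diamond} and column 5 has {circle, square, star}, leaving only hexagon.
Row 1, column 6: row 1 has {circle, triangle, star, hexagon, diamond} and column 6 has {triangle, star, hexagon}, leaving only square.
Row 2, column 1: row 2 has {circle, square, star, hexagon} and column 1 has {square, triangle, star, hexagon}, leaving only diamond.
Row 2, column 3: row 2 has {circle, square, star, hexagon, diamond} and column 3 has {square, star, hexagon, diamond}, leaving only triangle.
Row 3, column 3: row 3 has {square, star, hexagon} and column 3 has {square, triangle, star, hexagon, diamond}, leaving only circle.
Row 3, column 6: row 3 has {circle, square, star, hexagon} and column 6 has {square, triangle, star, hexagon}, leaving only diamond.
Row 3, column 5: row 3 has {circle, square, star, hexagon, diamond} and column 5 has {circle, square, star, hexagon}, leaving only triangle.
So row 3 reads: hexagon star circle square triangle diamond.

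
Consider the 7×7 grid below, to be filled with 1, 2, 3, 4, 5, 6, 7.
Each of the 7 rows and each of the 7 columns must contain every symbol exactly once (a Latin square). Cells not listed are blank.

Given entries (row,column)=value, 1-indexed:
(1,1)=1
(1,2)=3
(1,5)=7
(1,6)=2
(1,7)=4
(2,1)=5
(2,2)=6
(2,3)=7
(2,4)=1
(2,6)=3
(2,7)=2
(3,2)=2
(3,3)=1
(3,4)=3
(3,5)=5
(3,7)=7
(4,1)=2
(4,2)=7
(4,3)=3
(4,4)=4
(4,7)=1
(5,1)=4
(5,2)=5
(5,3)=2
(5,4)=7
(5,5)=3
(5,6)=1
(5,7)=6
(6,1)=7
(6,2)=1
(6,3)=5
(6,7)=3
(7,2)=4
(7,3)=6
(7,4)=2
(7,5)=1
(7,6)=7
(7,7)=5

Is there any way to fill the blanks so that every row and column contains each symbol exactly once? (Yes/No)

Row 1, column 3: row 1 together with column 3 already contain {1, 2, 3, 4, 5, 6, 7} — every symbol — so nothing can go there. The grid has no valid completion.

No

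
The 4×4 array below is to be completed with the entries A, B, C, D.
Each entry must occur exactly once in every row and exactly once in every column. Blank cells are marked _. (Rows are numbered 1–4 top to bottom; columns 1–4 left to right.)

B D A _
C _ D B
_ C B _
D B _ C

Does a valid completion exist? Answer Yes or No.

No

Row 1, column 4: row 1 together with column 4 already contain {A, B, C, D} — every symbol — so nothing can go there. The grid has no valid completion.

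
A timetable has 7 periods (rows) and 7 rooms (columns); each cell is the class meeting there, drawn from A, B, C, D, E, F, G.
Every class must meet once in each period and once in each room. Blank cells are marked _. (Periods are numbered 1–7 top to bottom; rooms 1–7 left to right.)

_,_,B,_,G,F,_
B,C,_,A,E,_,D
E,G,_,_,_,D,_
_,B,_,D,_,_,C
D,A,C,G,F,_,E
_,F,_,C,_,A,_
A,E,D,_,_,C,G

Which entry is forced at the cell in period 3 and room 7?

F

Period 1, room 1: period 1 has {B, F, G} and room 1 has {A, B, D, E}, leaving only C.
Period 1, room 2: period 1 has {B, C, F, G} and room 2 has {A, B, C, E, F, G}, leaving only D.
Period 1, room 4: period 1 has {B, C, D, F, G} and room 4 has {A, C, D, G}, leaving only E.
Period 1, room 7: period 1 has {B, C, D, E, F, G} and room 7 has {C, D, E, G}, leaving only A.
Period 2, room 6: period 2 has {A, B, C, D, E} and room 6 has {A, C, D, F}, leaving only G.
Period 2, room 3: period 2 has {A, B, C, D, E, G} and room 3 has {B, C, D}, leaving only F.
Period 3, room 3: period 3 has {D, E, G} and room 3 has {B, C, D, F}, leaving only A.
Period 4, room 5: period 4 has {B, C, D} and room 5 has {E, F, G}, leaving only A.
Period 4, room 6: period 4 has {A, B, C, D} and room 6 has {A, C, D, F, G}, leaving only E.
Period 4, room 3: period 4 has {A, B, C, D, E} and room 3 has {A, B, C, D, F}, leaving only G.
Period 4, room 1: period 4 has {A, B, C, D, E, G} and room 1 has {A, B, C, D, E}, leaving only F.
Period 5, room 6: period 5 has {A, C, D, E, F, G} and room 6 has {A, C, D, E, F, G}, leaving only B.
Period 6, room 1: period 6 has {A, C, F} and room 1 has {A, B, C, D, E, F}, leaving only G.
Period 6, room 3: period 6 has {A, C, F, G} and room 3 has {A, B, C, D, F, G}, leaving only E.
Period 6, room 7: period 6 has {A, C, E, F, G} and room 7 has {A, C, D, E, G}, leaving only B.
Period 3 already has {A, D, E, G} and room 7 already has {A, B, C, D, E, G}, so period 3, room 7 must be F.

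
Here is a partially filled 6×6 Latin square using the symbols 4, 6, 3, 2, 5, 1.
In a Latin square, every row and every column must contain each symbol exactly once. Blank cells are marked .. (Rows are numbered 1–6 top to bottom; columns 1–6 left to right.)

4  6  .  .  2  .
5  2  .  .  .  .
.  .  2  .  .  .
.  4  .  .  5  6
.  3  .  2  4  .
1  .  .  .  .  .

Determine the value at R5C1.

Row 5 already has {4, 3, 2} and column 1 already has {4, 5, 1}, so row 5, column 1 must be 6.

6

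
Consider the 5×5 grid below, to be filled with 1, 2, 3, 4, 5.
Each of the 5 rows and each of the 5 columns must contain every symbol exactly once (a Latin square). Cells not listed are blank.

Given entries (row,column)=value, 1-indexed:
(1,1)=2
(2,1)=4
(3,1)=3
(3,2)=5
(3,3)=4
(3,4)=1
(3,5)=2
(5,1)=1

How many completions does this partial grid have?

Row 1, column 2: eliminating its row and column leaves {1, 3, 4}.
Row 1, column 3: eliminating its row and column leaves {1, 3, 5}.
Row 1, column 4: eliminating its row and column leaves {3, 4, 5}.
Row 1, column 5: eliminating its row and column leaves {1, 3, 4, 5}.
Row 2, column 2: eliminating its row and column leaves {1, 2, 3}.
Row 2, column 3: eliminating its row and column leaves {1, 2, 3, 5}.
Row 2, column 4: eliminating its row and column leaves {2, 3, 5}.
Row 2, column 5: eliminating its row and column leaves {1, 3, 5}.
Row 4, column 1: eliminating its row and column leaves {5}.
Row 4, column 2: eliminating its row and column leaves {1, 2, 3, 4}.
Row 4, column 3: eliminating its row and column leaves {1, 2, 3, 5}.
Row 4, column 4: eliminating its row and column leaves {2, 3, 4, 5}.
Row 4, column 5: eliminating its row and column leaves {1, 3, 4, 5}.
Row 5, column 2: eliminating its row and column leaves {2, 3, 4}.
Row 5, column 3: eliminating its row and column leaves {2, 3, 5}.
Row 5, column 4: eliminating its row and column leaves {2, 3, 4, 5}.
Row 5, column 5: eliminating its row and column leaves {3, 4, 5}.
Enumerating the assignments across these blanks that avoid any row or column repeat gives 56 completions.

56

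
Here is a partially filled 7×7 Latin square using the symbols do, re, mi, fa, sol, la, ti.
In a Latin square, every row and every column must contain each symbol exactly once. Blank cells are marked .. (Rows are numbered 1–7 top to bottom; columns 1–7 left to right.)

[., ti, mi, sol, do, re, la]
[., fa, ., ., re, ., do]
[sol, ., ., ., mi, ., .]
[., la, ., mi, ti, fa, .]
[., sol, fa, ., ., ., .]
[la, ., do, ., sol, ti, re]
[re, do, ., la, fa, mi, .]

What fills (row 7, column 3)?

sol

Row 1, column 1: row 1 has {do, re, mi, sol, la, ti} and column 1 has {re, sol, la}, leaving only fa.
Row 2, column 4: row 2 has {do, re, fa} and column 4 has {mi, sol, la}, leaving only ti.
Row 2, column 1: row 2 has {do, re, fa, ti} and column 1 has {re, fa, sol, la}, leaving only mi.
Row 3, column 2: row 3 has {mi, sol} and column 2 has {do, fa, sol, la, ti}, leaving only re.
Row 4, column 1: row 4 has {mi, fa, la, ti} and column 1 has {re, mi, fa, sol, la}, leaving only do.
Row 4, column 7: row 4 has {do, mi, fa, la, ti} and column 7 has {do, re, la}, leaving only sol.
Row 4, column 3: row 4 has {do, mi, fa, sol, la, ti} and column 3 has {do, mi, fa}, leaving only re.
Row 5, column 1: row 5 has {fa, sol} and column 1 has {do, re, mi, fa, sol, la}, leaving only ti.
Row 5, column 5: row 5 has {fa, sol, ti} and column 5 has {do, re, mi, fa, sol, ti}, leaving only la.
Row 5, column 6: row 5 has {fa, sol, la, ti} and column 6 has {re, mi, fa, ti}, leaving only do.
Row 3, column 6: row 3 has {re, mi, sol} and column 6 has {do, re, mi, fa, ti}, leaving only la.
Row 2, column 6: row 2 has {do, re, mi, fa, ti} and column 6 has {do, re, mi, fa, la, ti}, leaving only sol.
Row 2, column 3: row 2 has {do, re, mi, fa, sol, ti} and column 3 has {do, re, mi, fa}, leaving only la.
Row 3, column 3: row 3 has {re, mi, sol, la} and column 3 has {do, re, mi, fa, la}, leaving only ti.
Row 7 already has {do, re, mi, fa, la} and column 3 already has {do, re, mi, fa, la, ti}, so row 7, column 3 must be sol.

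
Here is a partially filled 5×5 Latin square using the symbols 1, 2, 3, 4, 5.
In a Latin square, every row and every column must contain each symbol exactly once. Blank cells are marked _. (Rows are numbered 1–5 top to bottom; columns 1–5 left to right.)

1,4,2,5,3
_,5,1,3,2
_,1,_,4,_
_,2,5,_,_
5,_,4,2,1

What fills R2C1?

Row 2 already has {1, 2, 3, 5} and column 1 already has {1, 5}, so row 2, column 1 must be 4.

4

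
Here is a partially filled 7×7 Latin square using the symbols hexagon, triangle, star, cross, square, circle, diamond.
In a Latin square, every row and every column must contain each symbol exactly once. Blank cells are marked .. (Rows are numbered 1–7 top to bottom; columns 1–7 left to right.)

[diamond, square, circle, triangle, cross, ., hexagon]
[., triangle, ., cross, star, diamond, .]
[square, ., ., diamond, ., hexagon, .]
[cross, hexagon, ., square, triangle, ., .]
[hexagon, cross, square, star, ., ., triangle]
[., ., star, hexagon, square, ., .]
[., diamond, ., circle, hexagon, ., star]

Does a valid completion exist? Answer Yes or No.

Row 1, column 6: row 1 has {hexagon, triangle, cross, square, circle, diamond} and column 6 has {hexagon, diamond}, so it must be star.
Row 2, column 1: row 2 has {triangle, star, cross, diamond} and column 1 has {hexagon, cross, square, diamond}, so it must be circle.
Row 2, column 3: row 2 has {triangle, star, cross, circle, diamond} and column 3 has {star, square, circle}, so it must be hexagon.
Row 2, column 7: row 2 has {hexagon, triangle, star, cross, circle, diamond} and column 7 has {hexagon, triangle, star}, so it must be square.
Row 3, column 5: row 3 has {hexagon, square, diamond} and column 5 has {hexagon, triangle, star, cross, square}, so it must be circle.
Row 3, column 2: row 3 has {hexagon, square, circle, diamond} and column 2 has {hexagon, triangle, cross, square, diamond}, so it must be star.
Row 3, column 7: row 3 has {hexagon, star, square, circle, diamond} and column 7 has {hexagon, triangle, star, square}, so it must be cross.
Row 3, column 3: row 3 has {hexagon, star, cross, square, circle, diamond} and column 3 has {hexagon, star, square, circle}, so it must be triangle.
Row 4, column 3: row 4 has {hexagon, triangle, cross, square} and column 3 has {hexagon, triangle, star, square, circle}, so it must be diamond.
Row 4, column 6: row 4 has {hexagon, triangle, cross, square, diamond} and column 6 has {hexagon, star, diamond}, so it must be circle.
Now row 4, column 7: row 4 together with column 7 already contain {hexagon, triangle, star, cross, square, circle, diamond} — every symbol — so nothing can go there. The grid has no valid completion.

No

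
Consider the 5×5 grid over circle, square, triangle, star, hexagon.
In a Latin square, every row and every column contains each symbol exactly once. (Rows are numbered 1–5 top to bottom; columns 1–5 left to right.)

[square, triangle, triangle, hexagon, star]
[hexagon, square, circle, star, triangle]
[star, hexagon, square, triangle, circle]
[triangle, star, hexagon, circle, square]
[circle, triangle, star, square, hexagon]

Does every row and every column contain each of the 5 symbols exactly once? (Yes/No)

No

Column 2 contains triangle twice (at rows 1 and 5), so it is not a permutation.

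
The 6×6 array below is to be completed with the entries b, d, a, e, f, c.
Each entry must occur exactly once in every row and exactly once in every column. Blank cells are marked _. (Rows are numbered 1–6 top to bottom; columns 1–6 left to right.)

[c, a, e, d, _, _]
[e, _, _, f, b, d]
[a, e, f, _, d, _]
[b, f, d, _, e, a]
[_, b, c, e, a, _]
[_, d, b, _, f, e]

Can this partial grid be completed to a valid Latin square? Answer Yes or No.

No

Row 1, column 5: row 1 together with column 5 already contain {b, d, a, e, f, c} — every symbol — so nothing can go there. The grid has no valid completion.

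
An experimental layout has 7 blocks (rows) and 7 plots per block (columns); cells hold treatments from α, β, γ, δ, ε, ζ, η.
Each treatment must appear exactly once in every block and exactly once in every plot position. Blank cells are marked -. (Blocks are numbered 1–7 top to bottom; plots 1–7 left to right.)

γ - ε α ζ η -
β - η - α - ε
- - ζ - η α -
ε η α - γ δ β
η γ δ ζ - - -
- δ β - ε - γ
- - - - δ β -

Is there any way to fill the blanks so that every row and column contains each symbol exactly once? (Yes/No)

No

Block 4, plot 4: block 4 together with plot 4 already contain {α, β, γ, δ, ε, ζ, η} — every symbol — so nothing can go there. The grid has no valid completion.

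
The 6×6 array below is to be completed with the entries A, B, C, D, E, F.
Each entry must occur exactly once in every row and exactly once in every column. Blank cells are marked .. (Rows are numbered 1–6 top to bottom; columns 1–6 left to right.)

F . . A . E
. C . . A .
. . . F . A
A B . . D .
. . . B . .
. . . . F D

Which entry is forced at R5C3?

A

Row 1, column 2: row 1 has {A, E, F} and column 2 has {B, C}, leaving only D.
Row 3, column 2: row 3 has {A, F} and column 2 has {B, C, D}, leaving only E.
Row 6, column 2: row 6 has {D, F} and column 2 has {B, C, D, E}, leaving only A.
Row 5, column 2: row 5 has {B} and column 2 has {A, B, C, D, E}, leaving only F.
Row 5, column 6: row 5 has {B, F} and column 6 has {A, D, E}, leaving only C.
Row 4, column 6: row 4 has {A, B, D} and column 6 has {A, C, D, E}, leaving only F.
Row 2, column 6: row 2 has {A, C} and column 6 has {A, C, D, E, F}, leaving only B.
Row 5, column 5: row 5 has {B, C, F} and column 5 has {A, D, F}, leaving only E.
Row 5, column 1: row 5 has {B, C, E, F} and column 1 has {A, F}, leaving only D.
Row 5 already has {B, C, D, E, F} and column 3 already has {}, so row 5, column 3 must be A.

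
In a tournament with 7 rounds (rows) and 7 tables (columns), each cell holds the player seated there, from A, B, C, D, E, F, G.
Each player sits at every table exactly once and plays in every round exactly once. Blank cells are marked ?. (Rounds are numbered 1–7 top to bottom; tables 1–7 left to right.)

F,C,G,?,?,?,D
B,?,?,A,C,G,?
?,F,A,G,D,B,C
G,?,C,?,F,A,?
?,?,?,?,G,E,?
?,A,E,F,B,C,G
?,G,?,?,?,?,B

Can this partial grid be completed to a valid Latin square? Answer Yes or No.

Round 1, table 6: round 1 together with table 6 already contain {A, B, C, D, E, F, G} — every symbol — so nothing can go there. The grid has no valid completion.

No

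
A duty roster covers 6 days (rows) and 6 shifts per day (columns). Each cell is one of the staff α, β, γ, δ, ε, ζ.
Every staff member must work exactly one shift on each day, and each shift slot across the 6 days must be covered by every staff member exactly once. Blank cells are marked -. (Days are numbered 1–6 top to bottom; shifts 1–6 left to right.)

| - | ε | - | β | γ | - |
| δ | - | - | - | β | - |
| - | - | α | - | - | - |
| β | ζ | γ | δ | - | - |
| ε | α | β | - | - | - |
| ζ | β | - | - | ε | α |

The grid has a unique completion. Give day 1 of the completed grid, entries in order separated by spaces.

α ε ζ β γ δ

Day 1, shift 1: day 1 has {β, γ, ε} and shift 1 has {β, δ, ε, ζ}, leaving only α.
Day 2, shift 2: day 2 has {β, δ} and shift 2 has {α, β, ε, ζ}, leaving only γ.
Day 3, shift 1: day 3 has {α} and shift 1 has {α, β, δ, ε, ζ}, leaving only γ.
Day 3, shift 2: day 3 has {α, γ} and shift 2 has {α, β, γ, ε, ζ}, leaving only δ.
Day 3, shift 5: day 3 has {α, γ, δ} and shift 5 has {β, γ, ε}, leaving only ζ.
Day 3, shift 4: day 3 has {α, γ, δ, ζ} and shift 4 has {β, δ}, leaving only ε.
Day 3, shift 6: day 3 has {α, γ, δ, ε, ζ} and shift 6 has {α}, leaving only β.
Day 4, shift 5: day 4 has {β, γ, δ, ζ} and shift 5 has {β, γ, ε, ζ}, leaving only α.
Day 4, shift 6: day 4 has {α, β, γ, δ, ζ} and shift 6 has {α, β}, leaving only ε.
Day 2, shift 6: day 2 has {β, γ, δ} and shift 6 has {α, β, ε}, leaving only ζ.
Day 1, shift 6: day 1 has {α, β, γ, ε} and shift 6 has {α, β, ε, ζ}, leaving only δ.
Day 1, shift 3: day 1 has {α, β, γ, δ, ε} and shift 3 has {α, β, γ}, leaving only ζ.
So day 1 reads: α ε ζ β γ δ.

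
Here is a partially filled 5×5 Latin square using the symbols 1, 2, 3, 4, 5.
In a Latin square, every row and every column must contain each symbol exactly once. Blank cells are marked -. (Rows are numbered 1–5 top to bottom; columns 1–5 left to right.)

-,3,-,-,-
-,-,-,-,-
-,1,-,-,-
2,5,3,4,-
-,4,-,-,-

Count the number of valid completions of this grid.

Row 1, column 1: eliminating its row and column leaves {1, 4, 5}.
Row 1, column 3: eliminating its row and column leaves {1, 2, 4, 5}.
Row 1, column 4: eliminating its row and column leaves {1, 2, 5}.
Row 1, column 5: eliminating its row and column leaves {1, 2, 4, 5}.
Row 2, column 1: eliminating its row and column leaves {1, 3, 4, 5}.
Row 2, column 2: eliminating its row and column leaves {2}.
Row 2, column 3: eliminating its row and column leaves {1, 2, 4, 5}.
Row 2, column 4: eliminating its row and column leaves {1, 2, 3, 5}.
Row 2, column 5: eliminating its row and column leaves {1, 2, 3, 4, 5}.
Row 3, column 1: eliminating its row and column leaves {3, 4, 5}.
Row 3, column 3: eliminating its row and column leaves {2, 4, 5}.
Row 3, column 4: eliminating its row and column leaves {2, 3, 5}.
Row 3, column 5: eliminating its row and column leaves {2, 3, 4, 5}.
Row 4, column 5: eliminating its row and column leaves {1}.
Row 5, column 1: eliminating its row and column leaves {1, 3, 5}.
Row 5, column 3: eliminating its row and column leaves {1, 2, 5}.
Row 5, column 4: eliminating its row and column leaves {1, 2, 3, 5}.
Row 5, column 5: eliminating its row and column leaves {1, 2, 3, 5}.
Enumerating the assignments across these blanks that avoid any row or column repeat gives 56 completions.

56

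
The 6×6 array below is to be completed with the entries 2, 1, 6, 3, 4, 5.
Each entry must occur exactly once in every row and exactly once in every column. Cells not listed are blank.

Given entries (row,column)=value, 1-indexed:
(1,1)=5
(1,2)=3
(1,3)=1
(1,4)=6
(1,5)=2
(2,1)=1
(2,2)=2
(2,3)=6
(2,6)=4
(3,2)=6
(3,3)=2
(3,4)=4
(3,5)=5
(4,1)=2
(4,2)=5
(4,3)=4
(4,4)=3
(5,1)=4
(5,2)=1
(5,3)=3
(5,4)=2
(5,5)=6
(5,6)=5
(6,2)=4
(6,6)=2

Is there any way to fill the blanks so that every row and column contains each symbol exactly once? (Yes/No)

No

Row 1, column 6: row 1 together with column 6 already contain {2, 1, 6, 3, 4, 5} — every symbol — so nothing can go there. The grid has no valid completion.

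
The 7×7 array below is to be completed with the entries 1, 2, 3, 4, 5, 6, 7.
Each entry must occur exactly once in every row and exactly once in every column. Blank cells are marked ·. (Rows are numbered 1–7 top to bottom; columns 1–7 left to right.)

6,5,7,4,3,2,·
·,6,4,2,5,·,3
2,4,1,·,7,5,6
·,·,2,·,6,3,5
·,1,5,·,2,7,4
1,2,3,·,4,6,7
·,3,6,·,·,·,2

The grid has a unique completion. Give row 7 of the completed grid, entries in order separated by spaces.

5 3 6 7 1 4 2

Row 7, column 5: row 7 has {2, 3, 6} and column 5 has {2, 3, 4, 5, 6, 7}, leaving only 1.
Row 7, column 6: row 7 has {1, 2, 3, 6} and column 6 has {2, 3, 5, 6, 7}, leaving only 4.
Row 1, column 7: row 1 has {2, 3, 4, 5, 6, 7} and column 7 has {2, 3, 4, 5, 6, 7}, leaving only 1.
Row 2, column 1: row 2 has {2, 3, 4, 5, 6} and column 1 has {1, 2, 6}, leaving only 7.
Row 7, column 1: row 7 has {1, 2, 3, 4, 6} and column 1 has {1, 2, 6, 7}, leaving only 5.
Row 7, column 4: row 7 has {1, 2, 3, 4, 5, 6} and column 4 has {2, 4}, leaving only 7.
So row 7 reads: 5 3 6 7 1 4 2.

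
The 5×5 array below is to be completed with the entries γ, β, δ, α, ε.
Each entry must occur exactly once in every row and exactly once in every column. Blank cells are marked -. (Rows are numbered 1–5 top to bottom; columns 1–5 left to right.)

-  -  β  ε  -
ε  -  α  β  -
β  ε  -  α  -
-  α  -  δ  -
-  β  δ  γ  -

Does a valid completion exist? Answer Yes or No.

Yes

No row or column among the givens repeats a symbol, and propagating forced cells runs into no contradiction.
One valid completion exists (for instance, δ γ β ε α / ε δ α β γ / β ε γ α δ / γ α ε δ β / α β δ γ ε).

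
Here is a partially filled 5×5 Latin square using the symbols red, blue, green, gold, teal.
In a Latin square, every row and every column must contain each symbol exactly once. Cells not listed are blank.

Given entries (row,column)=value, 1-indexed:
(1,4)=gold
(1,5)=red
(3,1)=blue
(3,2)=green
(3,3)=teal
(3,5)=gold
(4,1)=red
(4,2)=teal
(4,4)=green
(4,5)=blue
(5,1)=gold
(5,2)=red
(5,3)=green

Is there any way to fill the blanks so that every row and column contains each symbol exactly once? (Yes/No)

Row 1, column 2: row 1 has {red, gold} and column 2 has {red, green, teal}, so it must be blue.
Now row 1, column 3: row 1 together with column 3 already contain {red, blue, green, gold, teal} — every symbol — so nothing can go there. The grid has no valid completion.

No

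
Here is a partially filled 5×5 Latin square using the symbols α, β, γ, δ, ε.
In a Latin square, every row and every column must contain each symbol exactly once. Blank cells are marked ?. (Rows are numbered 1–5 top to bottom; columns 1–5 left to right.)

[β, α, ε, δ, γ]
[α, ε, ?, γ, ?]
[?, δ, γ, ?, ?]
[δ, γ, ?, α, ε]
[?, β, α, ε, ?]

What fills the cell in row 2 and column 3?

δ

Row 3, column 1: row 3 has {γ, δ} and column 1 has {α, β, δ}, leaving only ε.
Row 3, column 4: row 3 has {γ, δ, ε} and column 4 has {α, γ, δ, ε}, leaving only β.
Row 3, column 5: row 3 has {β, γ, δ, ε} and column 5 has {γ, ε}, leaving only α.
Row 4, column 3: row 4 has {α, γ, δ, ε} and column 3 has {α, γ, ε}, leaving only β.
Row 2 already has {α, γ, ε} and column 3 already has {α, β, γ, ε}, so row 2, column 3 must be δ.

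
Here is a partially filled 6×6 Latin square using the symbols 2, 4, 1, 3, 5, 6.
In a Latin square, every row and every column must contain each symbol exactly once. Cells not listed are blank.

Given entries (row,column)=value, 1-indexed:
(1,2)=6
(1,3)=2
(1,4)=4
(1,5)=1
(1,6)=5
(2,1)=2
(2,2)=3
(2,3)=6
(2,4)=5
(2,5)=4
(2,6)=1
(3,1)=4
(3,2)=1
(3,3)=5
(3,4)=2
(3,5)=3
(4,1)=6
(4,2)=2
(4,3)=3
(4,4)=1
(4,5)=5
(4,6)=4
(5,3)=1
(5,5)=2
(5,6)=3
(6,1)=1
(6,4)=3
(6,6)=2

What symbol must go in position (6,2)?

Row 1, column 1: row 1 has {2, 4, 1, 5, 6} and column 1 has {2, 4, 1, 6}, leaving only 3.
Row 3, column 6: row 3 has {2, 4, 1, 3, 5} and column 6 has {2, 4, 1, 3, 5}, leaving only 6.
Row 5, column 1: row 5 has {2, 1, 3} and column 1 has {2, 4, 1, 3, 6}, leaving only 5.
Row 5, column 2: row 5 has {2, 1, 3, 5} and column 2 has {2, 1, 3, 6}, leaving only 4.
Row 6 already has {2, 1, 3} and column 2 already has {2, 4, 1, 3, 6}, so row 6, column 2 must be 5.

5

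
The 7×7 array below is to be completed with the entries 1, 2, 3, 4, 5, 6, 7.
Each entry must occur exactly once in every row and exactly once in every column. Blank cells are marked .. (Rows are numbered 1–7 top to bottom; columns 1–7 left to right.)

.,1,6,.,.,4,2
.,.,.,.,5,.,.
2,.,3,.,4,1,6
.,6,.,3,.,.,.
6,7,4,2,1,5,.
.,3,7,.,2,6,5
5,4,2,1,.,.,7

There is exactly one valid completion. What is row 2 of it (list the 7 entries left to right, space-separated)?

3 2 1 6 5 7 4

Row 2, column 2: row 2 has {5} and column 2 has {1, 3, 4, 6, 7}, leaving only 2.
Row 2, column 3: row 2 has {2, 5} and column 3 has {2, 3, 4, 6, 7}, leaving only 1.
Row 3, column 2: row 3 has {1, 2, 3, 4, 6} and column 2 has {1, 2, 3, 4, 6, 7}, leaving only 5.
Row 3, column 4: row 3 has {1, 2, 3, 4, 5, 6} and column 4 has {1, 2, 3}, leaving only 7.
Row 1, column 4: row 1 has {1, 2, 4, 6} and column 4 has {1, 2, 3, 7}, leaving only 5.
Row 4, column 3: row 4 has {3, 6} and column 3 has {1, 2, 3, 4, 6, 7}, leaving only 5.
Row 4, column 5: row 4 has {3, 5, 6} and column 5 has {1, 2, 4, 5}, leaving only 7.
Row 1, column 5: row 1 has {1, 2, 4, 5, 6} and column 5 has {1, 2, 4, 5, 7}, leaving only 3.
Row 1, column 1: row 1 has {1, 2, 3, 4, 5, 6} and column 1 has {2, 5, 6}, leaving only 7.
Row 4, column 6: row 4 has {3, 5, 6, 7} and column 6 has {1, 4, 5, 6}, leaving only 2.
Row 5, column 7: row 5 has {1, 2, 4, 5, 6, 7} and column 7 has {2, 5, 6, 7}, leaving only 3.
Row 2, column 7: row 2 has {1, 2, 5} and column 7 has {2, 3, 5, 6, 7}, leaving only 4.
Row 2, column 1: row 2 has {1, 2, 4, 5} and column 1 has {2, 5, 6, 7}, leaving only 3.
Row 2, column 4: row 2 has {1, 2, 3, 4, 5} and column 4 has {1, 2, 3, 5, 7}, leaving only 6.
Row 2, column 6: row 2 has {1, 2, 3, 4, 5, 6} and column 6 has {1, 2, 4, 5, 6}, leaving only 7.
So row 2 reads: 3 2 1 6 5 7 4.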